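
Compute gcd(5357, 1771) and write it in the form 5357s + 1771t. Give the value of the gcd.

Repeated division:
5357 = 3×1771 + 44
1771 = 40×44 + 11
44 = 4×11 + 0
gcd(5357, 1771) = 11.
Express as a combination:
11 = 1771 − 40·44
11 = −40·5357 + 121·1771
So 11 = (-40)·5357 + (121)·1771.

11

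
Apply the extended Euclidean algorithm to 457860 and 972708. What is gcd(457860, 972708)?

Euclidean algorithm:
972708 = 2*457860 + 56988
457860 = 8*56988 + 1956
56988 = 29*1956 + 264
1956 = 7*264 + 108
264 = 2*108 + 48
108 = 2*48 + 12
48 = 4*12 + 0
gcd(457860, 972708) = 12.
Back-substituting:
12 = 108 − 2·48
12 = −2·264 + 5·108
12 = 5·1956 − 37·264
12 = −37·56988 + 1078·1956
12 = 1078·457860 − 8661·56988
12 = −8661·972708 + 18400·457860
So 12 = (-8661)·972708 + (18400)·457860.

12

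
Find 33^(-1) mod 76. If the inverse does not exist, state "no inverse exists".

53

Extended Euclidean algorithm:
76 = 2*33 + 10
33 = 3*10 + 3
10 = 3*3 + 1
3 = 3*1 + 0
gcd = 1, so the inverse exists. Back-substitute:
1 = 10 − 3·3
1 = −3·33 + 10·10
1 = 10·76 − 23·33
Hence 33⁻¹ ≡ -23 ≡ 53 (mod 76).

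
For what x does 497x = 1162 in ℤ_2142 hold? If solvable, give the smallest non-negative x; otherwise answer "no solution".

248

First find gcd(497, 2142):
2142 = 4×497 + 154
497 = 3×154 + 35
154 = 4×35 + 14
35 = 2×14 + 7
14 = 2×7 + 0
gcd = 7 and 7 | 1162, so solutions exist. Divide through by 7: 71x ≡ 166 (mod 306).
Now find 71⁻¹ mod 306:
306 = 4·71 + 22
71 = 3·22 + 5
22 = 4·5 + 2
5 = 2·2 + 1
2 = 2·1 + 0
Back-substitute:
1 = 5 − 2·2
1 = −2·22 + 9·5
1 = 9·71 − 29·22
1 = −29·306 + 125·71
So 71⁻¹ ≡ 125 (mod 306).
Then x ≡ 125·166 ≡ 248 (mod 306); the smallest non-negative solution is x = 248.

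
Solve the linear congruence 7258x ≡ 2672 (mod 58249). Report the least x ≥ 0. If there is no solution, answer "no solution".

First find gcd(7258, 58249):
58249 = 8×7258 + 185
7258 = 39×185 + 43
185 = 4×43 + 13
43 = 3×13 + 4
13 = 3×4 + 1
4 = 4×1 + 0
gcd = 1, so a unique solution mod 58249 exists.
Back-substitute for the Bézout coefficients:
1 = 13 − 3·4
1 = −3·43 + 10·13
1 = 10·185 − 43·43
1 = −43·7258 + 1687·185
1 = 1687·58249 − 13539·7258
So 7258·(-13539) ≡ 1 (mod 58249), giving 7258⁻¹ ≡ 44710.
x ≡ 7258⁻¹·2672 ≡ 44710·2672 ≡ 54670 (mod 58249).

54670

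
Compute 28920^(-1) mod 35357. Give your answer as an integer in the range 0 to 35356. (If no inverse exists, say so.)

Extended Euclidean algorithm:
35357 = 1·28920 + 6437
28920 = 4·6437 + 3172
6437 = 2·3172 + 93
3172 = 34·93 + 10
93 = 9·10 + 3
10 = 3·3 + 1
3 = 3·1 + 0
Since gcd(28920, 35357) = 1, back-substitute to write 1 as a combination:
1 = 10 − 3·3
1 = −3·93 + 28·10
1 = 28·3172 − 955·93
1 = −955·6437 + 1938·3172
1 = 1938·28920 − 8707·6437
1 = −8707·35357 + 10645·28920
So 28920·10645 ≡ 1 (mod 35357).

10645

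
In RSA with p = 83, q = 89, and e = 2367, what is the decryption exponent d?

6463

φ(n) = (p−1)(q−1) = 82·88 = 7216.
Need d with 2367·d ≡ 1 (mod 7216). Apply the extended Euclidean algorithm:
7216 = 3×2367 + 115
2367 = 20×115 + 67
115 = 1×67 + 48
67 = 1×48 + 19
48 = 2×19 + 10
19 = 1×10 + 9
10 = 1×9 + 1
9 = 9×1 + 0
Back-substitute:
1 = 10 − 9
1 = −19 + 2·10
1 = 2·48 − 5·19
1 = −5·67 + 7·48
1 = 7·115 − 12·67
1 = −12·2367 + 247·115
1 = 247·7216 − 753·2367
So 2367·(-753) ≡ 1 (mod 7216), hence d ≡ -753 ≡ 6463 (mod 7216).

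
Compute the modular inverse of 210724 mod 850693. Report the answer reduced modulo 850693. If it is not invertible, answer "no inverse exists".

Run Euclid on (850693, 210724):
850693 = 4·210724 + 7797
210724 = 27·7797 + 205
7797 = 38·205 + 7
205 = 29·7 + 2
7 = 3·2 + 1
2 = 2·1 + 0
gcd = 1, so the inverse exists. Back-substitute:
1 = 7 − 3·2
1 = −3·205 + 88·7
1 = 88·7797 − 3347·205
1 = −3347·210724 + 90457·7797
1 = 90457·850693 − 365175·210724
So 210724·(-365175) ≡ 1 (mod 850693), and -365175 ≡ 485518 (mod 850693).

485518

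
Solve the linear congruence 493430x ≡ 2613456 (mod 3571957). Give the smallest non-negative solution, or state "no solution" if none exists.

First find gcd(493430, 3571957):
3571957 = 7×493430 + 117947
493430 = 4×117947 + 21642
117947 = 5×21642 + 9737
21642 = 2×9737 + 2168
9737 = 4×2168 + 1065
2168 = 2×1065 + 38
1065 = 28×38 + 1
38 = 38×1 + 0
gcd = 1, so a unique solution mod 3571957 exists.
Back-substitute for the Bézout coefficients:
1 = 1065 − 28·38
1 = −28·2168 + 57·1065
1 = 57·9737 − 256·2168
1 = −256·21642 + 569·9737
1 = 569·117947 − 3101·21642
1 = −3101·493430 + 12973·117947
1 = 12973·3571957 − 93912·493430
So 493430·(-93912) ≡ 1 (mod 3571957), giving 493430⁻¹ ≡ 3478045.
x ≡ 493430⁻¹·2613456 ≡ 3478045·2613456 ≡ 1429512 (mod 3571957).

1429512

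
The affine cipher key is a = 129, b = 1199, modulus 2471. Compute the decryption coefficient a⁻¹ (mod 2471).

gcd(2471, 129) by repeated division:
2471 = 19·129 + 20
129 = 6·20 + 9
20 = 2·9 + 2
9 = 4·2 + 1
2 = 2·1 + 0
The gcd is 1. Working backward:
1 = 9 − 4·2
1 = −4·20 + 9·9
1 = 9·129 − 58·20
1 = −58·2471 + 1111·129
So 129·1111 ≡ 1 (mod 2471).

1111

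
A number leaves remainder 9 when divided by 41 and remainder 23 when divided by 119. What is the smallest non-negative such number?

Write x = 9 + 41·k. Then 41·k ≡ 23 − 9 ≡ 14 (mod 119).
Need 41⁻¹ mod 119. Extended Euclid on (119, 41):
119 = 2·41 + 37
41 = 1·37 + 4
37 = 9·4 + 1
4 = 4·1 + 0
Back-substitute:
1 = 37 − 9·4
1 = −9·41 + 10·37
1 = 10·119 − 29·41
41⁻¹ ≡ 90 (mod 119), so k ≡ 90·14 ≡ 70 (mod 119).
x = 9 + 41·70 = 2879.

2879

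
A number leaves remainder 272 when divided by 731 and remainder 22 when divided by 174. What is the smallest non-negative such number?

Write x = 272 + 731·k. Then 731·k ≡ 22 − 272 ≡ 98 (mod 174).
Need 731⁻¹ mod 174. Extended Euclid on (174, 35):
174 = 4*35 + 34
35 = 1*34 + 1
34 = 34*1 + 0
Back-substitute:
1 = 35 − 34
1 = −174 + 5·35
731⁻¹ ≡ 5 (mod 174), so k ≡ 5·98 ≡ 142 (mod 174).
x = 272 + 731·142 = 104074.

104074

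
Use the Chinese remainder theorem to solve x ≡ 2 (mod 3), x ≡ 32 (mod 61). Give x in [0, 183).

Write x = 2 + 3·k. Then 3·k ≡ 32 − 2 ≡ 30 (mod 61).
Need 3⁻¹ mod 61. Extended Euclid on (61, 3):
61 = 20*3 + 1
3 = 3*1 + 0
Back-substitute:
1 = 61 − 20·3
3⁻¹ ≡ 41 (mod 61), so k ≡ 41·30 ≡ 10 (mod 61).
x = 2 + 3·10 = 32.

32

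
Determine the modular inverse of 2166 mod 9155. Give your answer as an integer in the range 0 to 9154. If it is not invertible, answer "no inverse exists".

2946

Extended Euclidean algorithm:
9155 = 4·2166 + 491
2166 = 4·491 + 202
491 = 2·202 + 87
202 = 2·87 + 28
87 = 3·28 + 3
28 = 9·3 + 1
3 = 3·1 + 0
gcd = 1, so the inverse exists. Back-substitute:
1 = 28 − 9·3
1 = −9·87 + 28·28
1 = 28·202 − 65·87
1 = −65·491 + 158·202
1 = 158·2166 − 697·491
1 = −697·9155 + 2946·2166
So 2166·2946 ≡ 1 (mod 9155).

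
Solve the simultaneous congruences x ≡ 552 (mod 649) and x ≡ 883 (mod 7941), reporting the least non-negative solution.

4463725

Write x = 552 + 649·k. Then 649·k ≡ 883 − 552 ≡ 331 (mod 7941).
Need 649⁻¹ mod 7941. Extended Euclid on (7941, 649):
7941 = 12*649 + 153
649 = 4*153 + 37
153 = 4*37 + 5
37 = 7*5 + 2
5 = 2*2 + 1
2 = 2*1 + 0
Back-substitute:
1 = 5 − 2·2
1 = −2·37 + 15·5
1 = 15·153 − 62·37
1 = −62·649 + 263·153
1 = 263·7941 − 3218·649
649⁻¹ ≡ 4723 (mod 7941), so k ≡ 4723·331 ≡ 6877 (mod 7941).
x = 552 + 649·6877 = 4463725.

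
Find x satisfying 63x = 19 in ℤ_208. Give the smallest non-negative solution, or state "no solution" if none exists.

First find gcd(63, 208):
208 = 3×63 + 19
63 = 3×19 + 6
19 = 3×6 + 1
6 = 6×1 + 0
gcd = 1, so a unique solution mod 208 exists.
Back-substitute for the Bézout coefficients:
1 = 19 − 3·6
1 = −3·63 + 10·19
1 = 10·208 − 33·63
So 63·(-33) ≡ 1 (mod 208), giving 63⁻¹ ≡ 175.
x ≡ 63⁻¹·19 ≡ 175·19 ≡ 205 (mod 208).

205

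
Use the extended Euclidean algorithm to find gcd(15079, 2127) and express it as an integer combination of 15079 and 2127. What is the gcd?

1

Repeated division:
15079 = 7·2127 + 190
2127 = 11·190 + 37
190 = 5·37 + 5
37 = 7·5 + 2
5 = 2·2 + 1
2 = 2·1 + 0
gcd(15079, 2127) = 1.
Express as a combination:
1 = 5 − 2·2
1 = −2·37 + 15·5
1 = 15·190 − 77·37
1 = −77·2127 + 862·190
1 = 862·15079 − 6111·2127
So 1 = (862)·15079 + (-6111)·2127.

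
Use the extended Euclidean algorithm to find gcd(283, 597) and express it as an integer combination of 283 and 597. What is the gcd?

1

Euclidean algorithm:
597 = 2·283 + 31
283 = 9·31 + 4
31 = 7·4 + 3
4 = 1·3 + 1
3 = 3·1 + 0
gcd(283, 597) = 1.
Express as a combination:
1 = 4 − 3
1 = −31 + 8·4
1 = 8·283 − 73·31
1 = −73·597 + 154·283
So 1 = (-73)·597 + (154)·283.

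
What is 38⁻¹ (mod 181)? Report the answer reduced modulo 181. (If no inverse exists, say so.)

Extended Euclidean algorithm:
181 = 4×38 + 29
38 = 1×29 + 9
29 = 3×9 + 2
9 = 4×2 + 1
2 = 2×1 + 0
Since gcd(38, 181) = 1, back-substitute to write 1 as a combination:
1 = 9 − 4·2
1 = −4·29 + 13·9
1 = 13·38 − 17·29
1 = −17·181 + 81·38
So 38·81 ≡ 1 (mod 181).

81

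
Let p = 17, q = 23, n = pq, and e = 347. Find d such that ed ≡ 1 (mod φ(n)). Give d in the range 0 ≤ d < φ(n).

211

φ(n) = (p−1)(q−1) = 16·22 = 352.
Need d with 347·d ≡ 1 (mod 352). Apply the extended Euclidean algorithm:
352 = 1×347 + 5
347 = 69×5 + 2
5 = 2×2 + 1
2 = 2×1 + 0
Back-substitute:
1 = 5 − 2·2
1 = −2·347 + 139·5
1 = 139·352 − 141·347
So 347·(-141) ≡ 1 (mod 352), hence d ≡ -141 ≡ 211 (mod 352).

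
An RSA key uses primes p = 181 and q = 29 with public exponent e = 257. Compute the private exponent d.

φ(n) = (p−1)(q−1) = 180·28 = 5040.
Need d with 257·d ≡ 1 (mod 5040). Apply the extended Euclidean algorithm:
5040 = 19*257 + 157
257 = 1*157 + 100
157 = 1*100 + 57
100 = 1*57 + 43
57 = 1*43 + 14
43 = 3*14 + 1
14 = 14*1 + 0
Back-substitute:
1 = 43 − 3·14
1 = −3·57 + 4·43
1 = 4·100 − 7·57
1 = −7·157 + 11·100
1 = 11·257 − 18·157
1 = −18·5040 + 353·257
So 257·353 ≡ 1 (mod 5040), hence d = 353.

353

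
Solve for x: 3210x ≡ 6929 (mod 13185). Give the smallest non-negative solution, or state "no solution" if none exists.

no solution

gcd(3210, 13185):
13185 = 4×3210 + 345
3210 = 9×345 + 105
345 = 3×105 + 30
105 = 3×30 + 15
30 = 2×15 + 0
gcd = 15, but 15 ∤ 6929, so the congruence has no solution.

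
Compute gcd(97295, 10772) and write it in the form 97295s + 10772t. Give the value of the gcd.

Repeated division:
97295 = 9×10772 + 347
10772 = 31×347 + 15
347 = 23×15 + 2
15 = 7×2 + 1
2 = 2×1 + 0
gcd(97295, 10772) = 1.
Back-substituting:
1 = 15 − 7·2
1 = −7·347 + 162·15
1 = 162·10772 − 5029·347
1 = −5029·97295 + 45423·10772
So 1 = (-5029)·97295 + (45423)·10772.

1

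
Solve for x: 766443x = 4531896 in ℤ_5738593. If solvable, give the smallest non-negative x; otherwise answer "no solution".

1224113

First find gcd(766443, 5738593):
5738593 = 7·766443 + 373492
766443 = 2·373492 + 19459
373492 = 19·19459 + 3771
19459 = 5·3771 + 604
3771 = 6·604 + 147
604 = 4·147 + 16
147 = 9·16 + 3
16 = 5·3 + 1
3 = 3·1 + 0
gcd = 1, so a unique solution mod 5738593 exists.
Back-substitute for the Bézout coefficients:
1 = 16 − 5·3
1 = −5·147 + 46·16
1 = 46·604 − 189·147
1 = −189·3771 + 1180·604
1 = 1180·19459 − 6089·3771
1 = −6089·373492 + 116871·19459
1 = 116871·766443 − 239831·373492
1 = −239831·5738593 + 1795688·766443
So 766443·(1795688) ≡ 1 (mod 5738593), giving 766443⁻¹ ≡ 1795688.
x ≡ 766443⁻¹·4531896 ≡ 1795688·4531896 ≡ 1224113 (mod 5738593).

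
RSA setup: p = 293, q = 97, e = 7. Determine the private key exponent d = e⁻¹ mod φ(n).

φ(n) = (p−1)(q−1) = 292·96 = 28032.
Need d with 7·d ≡ 1 (mod 28032). Apply the extended Euclidean algorithm:
28032 = 4004·7 + 4
7 = 1·4 + 3
4 = 1·3 + 1
3 = 3·1 + 0
Back-substitute:
1 = 4 − 3
1 = −7 + 2·4
1 = 2·28032 − 8009·7
So 7·(-8009) ≡ 1 (mod 28032), hence d ≡ -8009 ≡ 20023 (mod 28032).

20023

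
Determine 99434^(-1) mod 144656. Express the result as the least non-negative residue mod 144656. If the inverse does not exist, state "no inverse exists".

Euclidean algorithm on 144656, 99434:
144656 = 1×99434 + 45222
99434 = 2×45222 + 8990
45222 = 5×8990 + 272
8990 = 33×272 + 14
272 = 19×14 + 6
14 = 2×6 + 2
6 = 3×2 + 0
gcd(99434, 144656) = 2 ≠ 1, so 99434 has no multiplicative inverse modulo 144656.

no inverse exists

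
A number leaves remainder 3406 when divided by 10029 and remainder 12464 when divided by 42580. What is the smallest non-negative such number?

Write x = 3406 + 10029·k. Then 10029·k ≡ 12464 − 3406 ≡ 9058 (mod 42580).
Need 10029⁻¹ mod 42580. Extended Euclid on (42580, 10029):
42580 = 4*10029 + 2464
10029 = 4*2464 + 173
2464 = 14*173 + 42
173 = 4*42 + 5
42 = 8*5 + 2
5 = 2*2 + 1
2 = 2*1 + 0
Back-substitute:
1 = 5 − 2·2
1 = −2·42 + 17·5
1 = 17·173 − 70·42
1 = −70·2464 + 997·173
1 = 997·10029 − 4058·2464
1 = −4058·42580 + 17229·10029
10029⁻¹ ≡ 17229 (mod 42580), so k ≡ 17229·9058 ≡ 4582 (mod 42580).
x = 3406 + 10029·4582 = 45956284.

45956284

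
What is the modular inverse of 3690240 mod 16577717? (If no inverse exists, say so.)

Apply the Euclidean algorithm to 16577717 and 3690240:
16577717 = 4*3690240 + 1816757
3690240 = 2*1816757 + 56726
1816757 = 32*56726 + 1525
56726 = 37*1525 + 301
1525 = 5*301 + 20
301 = 15*20 + 1
20 = 20*1 + 0
gcd = 1, so the inverse exists. Back-substitute:
1 = 301 − 15·20
1 = −15·1525 + 76·301
1 = 76·56726 − 2827·1525
1 = −2827·1816757 + 90540·56726
1 = 90540·3690240 − 183907·1816757
1 = −183907·16577717 + 826168·3690240
So 3690240·826168 ≡ 1 (mod 16577717).

826168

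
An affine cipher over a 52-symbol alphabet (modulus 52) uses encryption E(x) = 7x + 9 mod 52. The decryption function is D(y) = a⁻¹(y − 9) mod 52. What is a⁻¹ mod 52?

Apply the Euclidean algorithm to 52 and 7:
52 = 7×7 + 3
7 = 2×3 + 1
3 = 3×1 + 0
Since gcd(7, 52) = 1, back-substitute to write 1 as a combination:
1 = 7 − 2·3
1 = −2·52 + 15·7
So 7·15 ≡ 1 (mod 52).

15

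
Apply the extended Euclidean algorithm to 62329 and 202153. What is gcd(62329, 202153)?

1

Apply Euclid's algorithm to 202153 and 62329:
202153 = 3×62329 + 15166
62329 = 4×15166 + 1665
15166 = 9×1665 + 181
1665 = 9×181 + 36
181 = 5×36 + 1
36 = 36×1 + 0
gcd(62329, 202153) = 1.
Working backward:
1 = 181 − 5·36
1 = −5·1665 + 46·181
1 = 46·15166 − 419·1665
1 = −419·62329 + 1722·15166
1 = 1722·202153 − 5585·62329
So 1 = (1722)·202153 + (-5585)·62329.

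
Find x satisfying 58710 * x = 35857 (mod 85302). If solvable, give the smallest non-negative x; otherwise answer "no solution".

gcd(58710, 85302):
85302 = 1·58710 + 26592
58710 = 2·26592 + 5526
26592 = 4·5526 + 4488
5526 = 1·4488 + 1038
4488 = 4·1038 + 336
1038 = 3·336 + 30
336 = 11·30 + 6
30 = 5·6 + 0
gcd = 6, but 6 ∤ 35857, so the congruence has no solution.

no solution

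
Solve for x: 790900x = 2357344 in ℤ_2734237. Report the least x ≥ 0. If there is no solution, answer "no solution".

168669

First find gcd(790900, 2734237):
2734237 = 3*790900 + 361537
790900 = 2*361537 + 67826
361537 = 5*67826 + 22407
67826 = 3*22407 + 605
22407 = 37*605 + 22
605 = 27*22 + 11
22 = 2*11 + 0
gcd = 11 and 11 | 2357344, so solutions exist. Divide through by 11: 71900x ≡ 214304 (mod 248567).
Now find 71900⁻¹ mod 248567:
248567 = 3*71900 + 32867
71900 = 2*32867 + 6166
32867 = 5*6166 + 2037
6166 = 3*2037 + 55
2037 = 37*55 + 2
55 = 27*2 + 1
2 = 2*1 + 0
Back-substitute:
1 = 55 − 27·2
1 = −27·2037 + 1000·55
1 = 1000·6166 − 3027·2037
1 = −3027·32867 + 16135·6166
1 = 16135·71900 − 35297·32867
1 = −35297·248567 + 122026·71900
So 71900⁻¹ ≡ 122026 (mod 248567).
Then x ≡ 122026·214304 ≡ 168669 (mod 248567); the smallest non-negative solution is x = 168669.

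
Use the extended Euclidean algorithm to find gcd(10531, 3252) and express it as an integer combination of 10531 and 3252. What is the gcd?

1

Apply Euclid's algorithm to 10531 and 3252:
10531 = 3·3252 + 775
3252 = 4·775 + 152
775 = 5·152 + 15
152 = 10·15 + 2
15 = 7·2 + 1
2 = 2·1 + 0
gcd(10531, 3252) = 1.
Working backward:
1 = 15 − 7·2
1 = −7·152 + 71·15
1 = 71·775 − 362·152
1 = −362·3252 + 1519·775
1 = 1519·10531 − 4919·3252
So 1 = (1519)·10531 + (-4919)·3252.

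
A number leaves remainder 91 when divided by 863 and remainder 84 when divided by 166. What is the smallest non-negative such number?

30296

Write x = 91 + 863·k. Then 863·k ≡ 84 − 91 ≡ 159 (mod 166).
Need 863⁻¹ mod 166. Extended Euclid on (166, 33):
166 = 5·33 + 1
33 = 33·1 + 0
Back-substitute:
1 = 166 − 5·33
863⁻¹ ≡ 161 (mod 166), so k ≡ 161·159 ≡ 35 (mod 166).
x = 91 + 863·35 = 30296.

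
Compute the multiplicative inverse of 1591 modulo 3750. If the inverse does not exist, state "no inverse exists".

1261

Run Euclid on (3750, 1591):
3750 = 2*1591 + 568
1591 = 2*568 + 455
568 = 1*455 + 113
455 = 4*113 + 3
113 = 37*3 + 2
3 = 1*2 + 1
2 = 2*1 + 0
The gcd is 1. Working backward:
1 = 3 − 2
1 = −113 + 38·3
1 = 38·455 − 153·113
1 = −153·568 + 191·455
1 = 191·1591 − 535·568
1 = −535·3750 + 1261·1591
So 1591·1261 ≡ 1 (mod 3750).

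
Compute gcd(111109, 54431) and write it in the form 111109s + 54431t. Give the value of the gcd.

Repeated division:
111109 = 2*54431 + 2247
54431 = 24*2247 + 503
2247 = 4*503 + 235
503 = 2*235 + 33
235 = 7*33 + 4
33 = 8*4 + 1
4 = 4*1 + 0
gcd(111109, 54431) = 1.
Working backward:
1 = 33 − 8·4
1 = −8·235 + 57·33
1 = 57·503 − 122·235
1 = −122·2247 + 545·503
1 = 545·54431 − 13202·2247
1 = −13202·111109 + 26949·54431
So 1 = (-13202)·111109 + (26949)·54431.

1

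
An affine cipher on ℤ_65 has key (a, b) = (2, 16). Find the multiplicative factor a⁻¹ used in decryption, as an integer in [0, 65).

Run Euclid on (65, 2):
65 = 32×2 + 1
2 = 2×1 + 0
Since gcd(2, 65) = 1, back-substitute to write 1 as a combination:
1 = 65 − 32·2
Thus 2·(-32) ≡ 1 (mod 65); reducing, -32 mod 65 = 33.

33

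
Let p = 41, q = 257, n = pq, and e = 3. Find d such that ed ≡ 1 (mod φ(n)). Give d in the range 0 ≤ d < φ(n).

6827

φ(n) = (p−1)(q−1) = 40·256 = 10240.
Need d with 3·d ≡ 1 (mod 10240). Apply the extended Euclidean algorithm:
10240 = 3413·3 + 1
3 = 3·1 + 0
Back-substitute:
1 = 10240 − 3413·3
So 3·(-3413) ≡ 1 (mod 10240), hence d ≡ -3413 ≡ 6827 (mod 10240).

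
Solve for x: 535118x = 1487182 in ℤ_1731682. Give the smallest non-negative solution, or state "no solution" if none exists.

351447

First find gcd(535118, 1731682):
1731682 = 3·535118 + 126328
535118 = 4·126328 + 29806
126328 = 4·29806 + 7104
29806 = 4·7104 + 1390
7104 = 5·1390 + 154
1390 = 9·154 + 4
154 = 38·4 + 2
4 = 2·2 + 0
gcd = 2 and 2 | 1487182, so solutions exist. Divide through by 2: 267559x ≡ 743591 (mod 865841).
Now find 267559⁻¹ mod 865841:
865841 = 3·267559 + 63164
267559 = 4·63164 + 14903
63164 = 4·14903 + 3552
14903 = 4·3552 + 695
3552 = 5·695 + 77
695 = 9·77 + 2
77 = 38·2 + 1
2 = 2·1 + 0
Back-substitute:
1 = 77 − 38·2
1 = −38·695 + 343·77
1 = 343·3552 − 1753·695
1 = −1753·14903 + 7355·3552
1 = 7355·63164 − 31173·14903
1 = −31173·267559 + 132047·63164
1 = 132047·865841 − 427314·267559
So 267559·(-427314) ≡ 1 (mod 865841), i.e. 267559⁻¹ ≡ 438527.
Then x ≡ 438527·743591 ≡ 351447 (mod 865841); the smallest non-negative solution is x = 351447.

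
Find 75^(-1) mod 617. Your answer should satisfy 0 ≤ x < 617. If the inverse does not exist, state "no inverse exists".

181

Extended Euclidean algorithm:
617 = 8×75 + 17
75 = 4×17 + 7
17 = 2×7 + 3
7 = 2×3 + 1
3 = 3×1 + 0
The gcd is 1. Working backward:
1 = 7 − 2·3
1 = −2·17 + 5·7
1 = 5·75 − 22·17
1 = −22·617 + 181·75
So 75·181 ≡ 1 (mod 617).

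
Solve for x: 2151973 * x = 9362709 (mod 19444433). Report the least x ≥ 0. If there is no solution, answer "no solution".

5426027

First find gcd(2151973, 19444433):
19444433 = 9·2151973 + 76676
2151973 = 28·76676 + 5045
76676 = 15·5045 + 1001
5045 = 5·1001 + 40
1001 = 25·40 + 1
40 = 40·1 + 0
gcd = 1, so a unique solution mod 19444433 exists.
Back-substitute for the Bézout coefficients:
1 = 1001 − 25·40
1 = −25·5045 + 126·1001
1 = 126·76676 − 1915·5045
1 = −1915·2151973 + 53746·76676
1 = 53746·19444433 − 485629·2151973
So 2151973·(-485629) ≡ 1 (mod 19444433), giving 2151973⁻¹ ≡ 18958804.
x ≡ 2151973⁻¹·9362709 ≡ 18958804·9362709 ≡ 5426027 (mod 19444433).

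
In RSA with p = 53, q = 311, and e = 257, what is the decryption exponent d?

11353

φ(n) = (p−1)(q−1) = 52·310 = 16120.
Need d with 257·d ≡ 1 (mod 16120). Apply the extended Euclidean algorithm:
16120 = 62×257 + 186
257 = 1×186 + 71
186 = 2×71 + 44
71 = 1×44 + 27
44 = 1×27 + 17
27 = 1×17 + 10
17 = 1×10 + 7
10 = 1×7 + 3
7 = 2×3 + 1
3 = 3×1 + 0
Back-substitute:
1 = 7 − 2·3
1 = −2·10 + 3·7
1 = 3·17 − 5·10
1 = −5·27 + 8·17
1 = 8·44 − 13·27
1 = −13·71 + 21·44
1 = 21·186 − 55·71
1 = −55·257 + 76·186
1 = 76·16120 − 4767·257
So 257·(-4767) ≡ 1 (mod 16120), hence d ≡ -4767 ≡ 11353 (mod 16120).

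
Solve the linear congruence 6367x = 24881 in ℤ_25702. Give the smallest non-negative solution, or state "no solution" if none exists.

3419

First find gcd(6367, 25702):
25702 = 4×6367 + 234
6367 = 27×234 + 49
234 = 4×49 + 38
49 = 1×38 + 11
38 = 3×11 + 5
11 = 2×5 + 1
5 = 5×1 + 0
gcd = 1, so a unique solution mod 25702 exists.
Back-substitute for the Bézout coefficients:
1 = 11 − 2·5
1 = −2·38 + 7·11
1 = 7·49 − 9·38
1 = −9·234 + 43·49
1 = 43·6367 − 1170·234
1 = −1170·25702 + 4723·6367
So 6367·(4723) ≡ 1 (mod 25702), giving 6367⁻¹ ≡ 4723.
x ≡ 6367⁻¹·24881 ≡ 4723·24881 ≡ 3419 (mod 25702).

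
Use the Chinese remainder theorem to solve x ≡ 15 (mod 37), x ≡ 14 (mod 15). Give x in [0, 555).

89

Write x = 15 + 37·k. Then 37·k ≡ 14 − 15 ≡ 14 (mod 15).
Need 37⁻¹ mod 15. Extended Euclid on (15, 7):
15 = 2×7 + 1
7 = 7×1 + 0
Back-substitute:
1 = 15 − 2·7
37⁻¹ ≡ 13 (mod 15), so k ≡ 13·14 ≡ 2 (mod 15).
x = 15 + 37·2 = 89.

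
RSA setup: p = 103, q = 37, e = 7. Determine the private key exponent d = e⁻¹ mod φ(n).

φ(n) = (p−1)(q−1) = 102·36 = 3672.
Need d with 7·d ≡ 1 (mod 3672). Apply the extended Euclidean algorithm:
3672 = 524·7 + 4
7 = 1·4 + 3
4 = 1·3 + 1
3 = 3·1 + 0
Back-substitute:
1 = 4 − 3
1 = −7 + 2·4
1 = 2·3672 − 1049·7
So 7·(-1049) ≡ 1 (mod 3672), hence d ≡ -1049 ≡ 2623 (mod 3672).

2623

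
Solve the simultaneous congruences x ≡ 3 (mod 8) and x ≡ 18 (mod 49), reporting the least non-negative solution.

Write x = 3 + 8·k. Then 8·k ≡ 18 − 3 ≡ 15 (mod 49).
Need 8⁻¹ mod 49. Extended Euclid on (49, 8):
49 = 6*8 + 1
8 = 8*1 + 0
Back-substitute:
1 = 49 − 6·8
8⁻¹ ≡ 43 (mod 49), so k ≡ 43·15 ≡ 8 (mod 49).
x = 3 + 8·8 = 67.

67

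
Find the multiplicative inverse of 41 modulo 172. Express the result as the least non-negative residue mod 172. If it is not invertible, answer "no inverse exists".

Apply the Euclidean algorithm to 172 and 41:
172 = 4×41 + 8
41 = 5×8 + 1
8 = 8×1 + 0
The gcd is 1. Working backward:
1 = 41 − 5·8
1 = −5·172 + 21·41
So 41·21 ≡ 1 (mod 172).

21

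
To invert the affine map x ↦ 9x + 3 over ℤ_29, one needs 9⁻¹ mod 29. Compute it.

gcd(29, 9) by repeated division:
29 = 3*9 + 2
9 = 4*2 + 1
2 = 2*1 + 0
gcd = 1, so the inverse exists. Back-substitute:
1 = 9 − 4·2
1 = −4·29 + 13·9
So 9·13 ≡ 1 (mod 29).

13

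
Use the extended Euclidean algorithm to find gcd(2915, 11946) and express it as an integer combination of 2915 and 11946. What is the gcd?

Apply Euclid's algorithm to 11946 and 2915:
11946 = 4×2915 + 286
2915 = 10×286 + 55
286 = 5×55 + 11
55 = 5×11 + 0
gcd(2915, 11946) = 11.
Working backward:
11 = 286 − 5·55
11 = −5·2915 + 51·286
11 = 51·11946 − 209·2915
So 11 = (51)·11946 + (-209)·2915.

11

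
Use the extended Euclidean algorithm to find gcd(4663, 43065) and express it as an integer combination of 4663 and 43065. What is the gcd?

1

Apply Euclid's algorithm to 43065 and 4663:
43065 = 9*4663 + 1098
4663 = 4*1098 + 271
1098 = 4*271 + 14
271 = 19*14 + 5
14 = 2*5 + 4
5 = 1*4 + 1
4 = 4*1 + 0
gcd(4663, 43065) = 1.
Working backward:
1 = 5 − 4
1 = −14 + 3·5
1 = 3·271 − 58·14
1 = −58·1098 + 235·271
1 = 235·4663 − 998·1098
1 = −998·43065 + 9217·4663
So 1 = (-998)·43065 + (9217)·4663.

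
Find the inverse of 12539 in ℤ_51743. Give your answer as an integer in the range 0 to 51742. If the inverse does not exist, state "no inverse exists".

12194

Extended Euclidean algorithm:
51743 = 4×12539 + 1587
12539 = 7×1587 + 1430
1587 = 1×1430 + 157
1430 = 9×157 + 17
157 = 9×17 + 4
17 = 4×4 + 1
4 = 4×1 + 0
gcd = 1, so the inverse exists. Back-substitute:
1 = 17 − 4·4
1 = −4·157 + 37·17
1 = 37·1430 − 337·157
1 = −337·1587 + 374·1430
1 = 374·12539 − 2955·1587
1 = −2955·51743 + 12194·12539
So 12539·12194 ≡ 1 (mod 51743).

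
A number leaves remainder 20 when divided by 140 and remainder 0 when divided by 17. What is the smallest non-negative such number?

1700

Write x = 20 + 140·k. Then 140·k ≡ 0 − 20 ≡ 14 (mod 17).
Need 140⁻¹ mod 17. Extended Euclid on (17, 4):
17 = 4×4 + 1
4 = 4×1 + 0
Back-substitute:
1 = 17 − 4·4
140⁻¹ ≡ 13 (mod 17), so k ≡ 13·14 ≡ 12 (mod 17).
x = 20 + 140·12 = 1700.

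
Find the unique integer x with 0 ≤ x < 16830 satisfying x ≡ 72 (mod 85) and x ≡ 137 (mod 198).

Write x = 72 + 85·k. Then 85·k ≡ 137 − 72 ≡ 65 (mod 198).
Need 85⁻¹ mod 198. Extended Euclid on (198, 85):
198 = 2*85 + 28
85 = 3*28 + 1
28 = 28*1 + 0
Back-substitute:
1 = 85 − 3·28
1 = −3·198 + 7·85
85⁻¹ ≡ 7 (mod 198), so k ≡ 7·65 ≡ 59 (mod 198).
x = 72 + 85·59 = 5087.

5087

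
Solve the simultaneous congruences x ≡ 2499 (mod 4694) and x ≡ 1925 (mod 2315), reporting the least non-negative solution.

Write x = 2499 + 4694·k. Then 4694·k ≡ 1925 − 2499 ≡ 1741 (mod 2315).
Need 4694⁻¹ mod 2315. Extended Euclid on (2315, 64):
2315 = 36·64 + 11
64 = 5·11 + 9
11 = 1·9 + 2
9 = 4·2 + 1
2 = 2·1 + 0
Back-substitute:
1 = 9 − 4·2
1 = −4·11 + 5·9
1 = 5·64 − 29·11
1 = −29·2315 + 1049·64
4694⁻¹ ≡ 1049 (mod 2315), so k ≡ 1049·1741 ≡ 2089 (mod 2315).
x = 2499 + 4694·2089 = 9808265.

9808265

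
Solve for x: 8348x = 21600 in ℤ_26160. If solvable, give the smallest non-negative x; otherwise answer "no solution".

6060

First find gcd(8348, 26160):
26160 = 3·8348 + 1116
8348 = 7·1116 + 536
1116 = 2·536 + 44
536 = 12·44 + 8
44 = 5·8 + 4
8 = 2·4 + 0
gcd = 4 and 4 | 21600, so solutions exist. Divide through by 4: 2087x ≡ 5400 (mod 6540).
Now find 2087⁻¹ mod 6540:
6540 = 3·2087 + 279
2087 = 7·279 + 134
279 = 2·134 + 11
134 = 12·11 + 2
11 = 5·2 + 1
2 = 2·1 + 0
Back-substitute:
1 = 11 − 5·2
1 = −5·134 + 61·11
1 = 61·279 − 127·134
1 = −127·2087 + 950·279
1 = 950·6540 − 2977·2087
So 2087·(-2977) ≡ 1 (mod 6540), i.e. 2087⁻¹ ≡ 3563.
Then x ≡ 3563·5400 ≡ 6060 (mod 6540); the smallest non-negative solution is x = 6060.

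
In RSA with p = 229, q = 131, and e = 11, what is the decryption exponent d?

φ(n) = (p−1)(q−1) = 228·130 = 29640.
Need d with 11·d ≡ 1 (mod 29640). Apply the extended Euclidean algorithm:
29640 = 2694·11 + 6
11 = 1·6 + 5
6 = 1·5 + 1
5 = 5·1 + 0
Back-substitute:
1 = 6 − 5
1 = −11 + 2·6
1 = 2·29640 − 5389·11
So 11·(-5389) ≡ 1 (mod 29640), hence d ≡ -5389 ≡ 24251 (mod 29640).

24251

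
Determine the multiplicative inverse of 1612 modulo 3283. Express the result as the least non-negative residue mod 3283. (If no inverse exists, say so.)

Run Euclid on (3283, 1612):
3283 = 2×1612 + 59
1612 = 27×59 + 19
59 = 3×19 + 2
19 = 9×2 + 1
2 = 2×1 + 0
Since gcd(1612, 3283) = 1, back-substitute to write 1 as a combination:
1 = 19 − 9·2
1 = −9·59 + 28·19
1 = 28·1612 − 765·59
1 = −765·3283 + 1558·1612
So 1612·1558 ≡ 1 (mod 3283).

1558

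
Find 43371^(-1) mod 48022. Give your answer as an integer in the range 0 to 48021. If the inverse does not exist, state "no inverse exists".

36747

Apply the Euclidean algorithm to 48022 and 43371:
48022 = 1×43371 + 4651
43371 = 9×4651 + 1512
4651 = 3×1512 + 115
1512 = 13×115 + 17
115 = 6×17 + 13
17 = 1×13 + 4
13 = 3×4 + 1
4 = 4×1 + 0
gcd = 1, so the inverse exists. Back-substitute:
1 = 13 − 3·4
1 = −3·17 + 4·13
1 = 4·115 − 27·17
1 = −27·1512 + 355·115
1 = 355·4651 − 1092·1512
1 = −1092·43371 + 10183·4651
1 = 10183·48022 − 11275·43371
Thus 43371·(-11275) ≡ 1 (mod 48022); reducing, -11275 mod 48022 = 36747.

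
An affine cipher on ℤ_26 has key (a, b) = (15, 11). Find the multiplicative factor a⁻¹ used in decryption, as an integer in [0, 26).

gcd(26, 15) by repeated division:
26 = 1·15 + 11
15 = 1·11 + 4
11 = 2·4 + 3
4 = 1·3 + 1
3 = 3·1 + 0
The gcd is 1. Working backward:
1 = 4 − 3
1 = −11 + 3·4
1 = 3·15 − 4·11
1 = −4·26 + 7·15
So 15·7 ≡ 1 (mod 26).

7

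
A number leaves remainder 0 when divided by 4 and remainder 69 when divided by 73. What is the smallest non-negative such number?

Write x = 0 + 4·k. Then 4·k ≡ 69 − 0 ≡ 69 (mod 73).
Need 4⁻¹ mod 73. Extended Euclid on (73, 4):
73 = 18×4 + 1
4 = 4×1 + 0
Back-substitute:
1 = 73 − 18·4
4⁻¹ ≡ 55 (mod 73), so k ≡ 55·69 ≡ 72 (mod 73).
x = 0 + 4·72 = 288.

288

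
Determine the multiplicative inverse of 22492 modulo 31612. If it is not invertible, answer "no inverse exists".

Euclidean algorithm on 31612, 22492:
31612 = 1*22492 + 9120
22492 = 2*9120 + 4252
9120 = 2*4252 + 616
4252 = 6*616 + 556
616 = 1*556 + 60
556 = 9*60 + 16
60 = 3*16 + 12
16 = 1*12 + 4
12 = 3*4 + 0
gcd(22492, 31612) = 4 ≠ 1, so 22492 has no multiplicative inverse modulo 31612.

no inverse exists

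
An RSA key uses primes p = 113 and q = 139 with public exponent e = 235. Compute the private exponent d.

4867

φ(n) = (p−1)(q−1) = 112·138 = 15456.
Need d with 235·d ≡ 1 (mod 15456). Apply the extended Euclidean algorithm:
15456 = 65·235 + 181
235 = 1·181 + 54
181 = 3·54 + 19
54 = 2·19 + 16
19 = 1·16 + 3
16 = 5·3 + 1
3 = 3·1 + 0
Back-substitute:
1 = 16 − 5·3
1 = −5·19 + 6·16
1 = 6·54 − 17·19
1 = −17·181 + 57·54
1 = 57·235 − 74·181
1 = −74·15456 + 4867·235
So 235·4867 ≡ 1 (mod 15456), hence d = 4867.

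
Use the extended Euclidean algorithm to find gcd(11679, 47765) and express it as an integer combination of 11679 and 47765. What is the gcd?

Apply Euclid's algorithm to 47765 and 11679:
47765 = 4×11679 + 1049
11679 = 11×1049 + 140
1049 = 7×140 + 69
140 = 2×69 + 2
69 = 34×2 + 1
2 = 2×1 + 0
gcd(11679, 47765) = 1.
Express as a combination:
1 = 69 − 34·2
1 = −34·140 + 69·69
1 = 69·1049 − 517·140
1 = −517·11679 + 5756·1049
1 = 5756·47765 − 23541·11679
So 1 = (5756)·47765 + (-23541)·11679.

1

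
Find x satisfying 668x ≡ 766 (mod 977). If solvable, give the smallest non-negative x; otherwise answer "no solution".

554

First find gcd(668, 977):
977 = 1×668 + 309
668 = 2×309 + 50
309 = 6×50 + 9
50 = 5×9 + 5
9 = 1×5 + 4
5 = 1×4 + 1
4 = 4×1 + 0
gcd = 1, so a unique solution mod 977 exists.
Back-substitute for the Bézout coefficients:
1 = 5 − 4
1 = −9 + 2·5
1 = 2·50 − 11·9
1 = −11·309 + 68·50
1 = 68·668 − 147·309
1 = −147·977 + 215·668
So 668·(215) ≡ 1 (mod 977), giving 668⁻¹ ≡ 215.
x ≡ 668⁻¹·766 ≡ 215·766 ≡ 554 (mod 977).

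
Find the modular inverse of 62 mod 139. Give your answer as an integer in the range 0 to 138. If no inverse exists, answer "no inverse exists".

74

gcd(139, 62) by repeated division:
139 = 2*62 + 15
62 = 4*15 + 2
15 = 7*2 + 1
2 = 2*1 + 0
Since gcd(62, 139) = 1, back-substitute to write 1 as a combination:
1 = 15 − 7·2
1 = −7·62 + 29·15
1 = 29·139 − 65·62
Thus 62·(-65) ≡ 1 (mod 139); reducing, -65 mod 139 = 74.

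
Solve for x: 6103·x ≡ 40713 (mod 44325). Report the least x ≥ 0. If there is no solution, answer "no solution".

14496

First find gcd(6103, 44325):
44325 = 7·6103 + 1604
6103 = 3·1604 + 1291
1604 = 1·1291 + 313
1291 = 4·313 + 39
313 = 8·39 + 1
39 = 39·1 + 0
gcd = 1, so a unique solution mod 44325 exists.
Back-substitute for the Bézout coefficients:
1 = 313 − 8·39
1 = −8·1291 + 33·313
1 = 33·1604 − 41·1291
1 = −41·6103 + 156·1604
1 = 156·44325 − 1133·6103
So 6103·(-1133) ≡ 1 (mod 44325), giving 6103⁻¹ ≡ 43192.
x ≡ 6103⁻¹·40713 ≡ 43192·40713 ≡ 14496 (mod 44325).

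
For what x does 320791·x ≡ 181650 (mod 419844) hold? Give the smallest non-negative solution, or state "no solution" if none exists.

First find gcd(320791, 419844):
419844 = 1*320791 + 99053
320791 = 3*99053 + 23632
99053 = 4*23632 + 4525
23632 = 5*4525 + 1007
4525 = 4*1007 + 497
1007 = 2*497 + 13
497 = 38*13 + 3
13 = 4*3 + 1
3 = 3*1 + 0
gcd = 1, so a unique solution mod 419844 exists.
Back-substitute for the Bézout coefficients:
1 = 13 − 4·3
1 = −4·497 + 153·13
1 = 153·1007 − 310·497
1 = −310·4525 + 1393·1007
1 = 1393·23632 − 7275·4525
1 = −7275·99053 + 30493·23632
1 = 30493·320791 − 98754·99053
1 = −98754·419844 + 129247·320791
So 320791·(129247) ≡ 1 (mod 419844), giving 320791⁻¹ ≡ 129247.
x ≡ 320791⁻¹·181650 ≡ 129247·181650 ≡ 41070 (mod 419844).

41070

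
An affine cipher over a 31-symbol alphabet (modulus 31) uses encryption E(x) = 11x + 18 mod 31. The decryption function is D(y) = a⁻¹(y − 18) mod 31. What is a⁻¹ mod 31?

Apply the Euclidean algorithm to 31 and 11:
31 = 2×11 + 9
11 = 1×9 + 2
9 = 4×2 + 1
2 = 2×1 + 0
Since gcd(11, 31) = 1, back-substitute to write 1 as a combination:
1 = 9 − 4·2
1 = −4·11 + 5·9
1 = 5·31 − 14·11
Hence 11⁻¹ ≡ -14 ≡ 17 (mod 31).

17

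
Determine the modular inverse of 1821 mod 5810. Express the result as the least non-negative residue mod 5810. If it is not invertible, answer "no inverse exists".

Apply the Euclidean algorithm to 5810 and 1821:
5810 = 3×1821 + 347
1821 = 5×347 + 86
347 = 4×86 + 3
86 = 28×3 + 2
3 = 1×2 + 1
2 = 2×1 + 0
The gcd is 1. Working backward:
1 = 3 − 2
1 = −86 + 29·3
1 = 29·347 − 117·86
1 = −117·1821 + 614·347
1 = 614·5810 − 1959·1821
Hence 1821⁻¹ ≡ -1959 ≡ 3851 (mod 5810).

3851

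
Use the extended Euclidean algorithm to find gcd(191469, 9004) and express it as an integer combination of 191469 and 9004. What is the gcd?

1

Repeated division:
191469 = 21*9004 + 2385
9004 = 3*2385 + 1849
2385 = 1*1849 + 536
1849 = 3*536 + 241
536 = 2*241 + 54
241 = 4*54 + 25
54 = 2*25 + 4
25 = 6*4 + 1
4 = 4*1 + 0
gcd(191469, 9004) = 1.
Back-substituting:
1 = 25 − 6·4
1 = −6·54 + 13·25
1 = 13·241 − 58·54
1 = −58·536 + 129·241
1 = 129·1849 − 445·536
1 = −445·2385 + 574·1849
1 = 574·9004 − 2167·2385
1 = −2167·191469 + 46081·9004
So 1 = (-2167)·191469 + (46081)·9004.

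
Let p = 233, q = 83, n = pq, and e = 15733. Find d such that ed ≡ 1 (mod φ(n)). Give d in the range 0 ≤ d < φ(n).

φ(n) = (p−1)(q−1) = 232·82 = 19024.
Need d with 15733·d ≡ 1 (mod 19024). Apply the extended Euclidean algorithm:
19024 = 1*15733 + 3291
15733 = 4*3291 + 2569
3291 = 1*2569 + 722
2569 = 3*722 + 403
722 = 1*403 + 319
403 = 1*319 + 84
319 = 3*84 + 67
84 = 1*67 + 17
67 = 3*17 + 16
17 = 1*16 + 1
16 = 16*1 + 0
Back-substitute:
1 = 17 − 16
1 = −67 + 4·17
1 = 4·84 − 5·67
1 = −5·319 + 19·84
1 = 19·403 − 24·319
1 = −24·722 + 43·403
1 = 43·2569 − 153·722
1 = −153·3291 + 196·2569
1 = 196·15733 − 937·3291
1 = −937·19024 + 1133·15733
So 15733·1133 ≡ 1 (mod 19024), hence d = 1133.

1133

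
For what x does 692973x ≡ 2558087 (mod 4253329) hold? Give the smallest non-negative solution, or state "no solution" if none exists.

396082

First find gcd(692973, 4253329):
4253329 = 6*692973 + 95491
692973 = 7*95491 + 24536
95491 = 3*24536 + 21883
24536 = 1*21883 + 2653
21883 = 8*2653 + 659
2653 = 4*659 + 17
659 = 38*17 + 13
17 = 1*13 + 4
13 = 3*4 + 1
4 = 4*1 + 0
gcd = 1, so a unique solution mod 4253329 exists.
Back-substitute for the Bézout coefficients:
1 = 13 − 3·4
1 = −3·17 + 4·13
1 = 4·659 − 155·17
1 = −155·2653 + 624·659
1 = 624·21883 − 5147·2653
1 = −5147·24536 + 5771·21883
1 = 5771·95491 − 22460·24536
1 = −22460·692973 + 162991·95491
1 = 162991·4253329 − 1000406·692973
So 692973·(-1000406) ≡ 1 (mod 4253329), giving 692973⁻¹ ≡ 3252923.
x ≡ 692973⁻¹·2558087 ≡ 3252923·2558087 ≡ 396082 (mod 4253329).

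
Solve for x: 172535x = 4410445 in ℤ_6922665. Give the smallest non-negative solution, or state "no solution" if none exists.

First find gcd(172535, 6922665):
6922665 = 40×172535 + 21265
172535 = 8×21265 + 2415
21265 = 8×2415 + 1945
2415 = 1×1945 + 470
1945 = 4×470 + 65
470 = 7×65 + 15
65 = 4×15 + 5
15 = 3×5 + 0
gcd = 5 and 5 | 4410445, so solutions exist. Divide through by 5: 34507x ≡ 882089 (mod 1384533).
Now find 34507⁻¹ mod 1384533:
1384533 = 40×34507 + 4253
34507 = 8×4253 + 483
4253 = 8×483 + 389
483 = 1×389 + 94
389 = 4×94 + 13
94 = 7×13 + 3
13 = 4×3 + 1
3 = 3×1 + 0
Back-substitute:
1 = 13 − 4·3
1 = −4·94 + 29·13
1 = 29·389 − 120·94
1 = −120·483 + 149·389
1 = 149·4253 − 1312·483
1 = −1312·34507 + 10645·4253
1 = 10645·1384533 − 427112·34507
So 34507·(-427112) ≡ 1 (mod 1384533), i.e. 34507⁻¹ ≡ 957421.
Then x ≡ 957421·882089 ≡ 15794 (mod 1384533); the smallest non-negative solution is x = 15794.

15794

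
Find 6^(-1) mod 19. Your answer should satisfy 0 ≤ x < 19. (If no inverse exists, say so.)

gcd(19, 6) by repeated division:
19 = 3×6 + 1
6 = 6×1 + 0
gcd = 1, so the inverse exists. Back-substitute:
1 = 19 − 3·6
Thus 6·(-3) ≡ 1 (mod 19); reducing, -3 mod 19 = 16.

16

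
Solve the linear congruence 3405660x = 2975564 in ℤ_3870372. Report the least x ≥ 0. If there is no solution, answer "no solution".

no solution

gcd(3405660, 3870372):
3870372 = 1*3405660 + 464712
3405660 = 7*464712 + 152676
464712 = 3*152676 + 6684
152676 = 22*6684 + 5628
6684 = 1*5628 + 1056
5628 = 5*1056 + 348
1056 = 3*348 + 12
348 = 29*12 + 0
gcd = 12, but 12 ∤ 2975564, so the congruence has no solution.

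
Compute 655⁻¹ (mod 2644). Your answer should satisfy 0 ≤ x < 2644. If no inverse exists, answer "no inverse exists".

771

Run Euclid on (2644, 655):
2644 = 4×655 + 24
655 = 27×24 + 7
24 = 3×7 + 3
7 = 2×3 + 1
3 = 3×1 + 0
The gcd is 1. Working backward:
1 = 7 − 2·3
1 = −2·24 + 7·7
1 = 7·655 − 191·24
1 = −191·2644 + 771·655
So 655·771 ≡ 1 (mod 2644).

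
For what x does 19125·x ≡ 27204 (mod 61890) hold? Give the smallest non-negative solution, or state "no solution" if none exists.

no solution

gcd(19125, 61890):
61890 = 3×19125 + 4515
19125 = 4×4515 + 1065
4515 = 4×1065 + 255
1065 = 4×255 + 45
255 = 5×45 + 30
45 = 1×30 + 15
30 = 2×15 + 0
gcd = 15, but 15 ∤ 27204, so the congruence has no solution.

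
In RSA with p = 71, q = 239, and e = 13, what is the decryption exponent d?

φ(n) = (p−1)(q−1) = 70·238 = 16660.
Need d with 13·d ≡ 1 (mod 16660). Apply the extended Euclidean algorithm:
16660 = 1281×13 + 7
13 = 1×7 + 6
7 = 1×6 + 1
6 = 6×1 + 0
Back-substitute:
1 = 7 − 6
1 = −13 + 2·7
1 = 2·16660 − 2563·13
So 13·(-2563) ≡ 1 (mod 16660), hence d ≡ -2563 ≡ 14097 (mod 16660).

14097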